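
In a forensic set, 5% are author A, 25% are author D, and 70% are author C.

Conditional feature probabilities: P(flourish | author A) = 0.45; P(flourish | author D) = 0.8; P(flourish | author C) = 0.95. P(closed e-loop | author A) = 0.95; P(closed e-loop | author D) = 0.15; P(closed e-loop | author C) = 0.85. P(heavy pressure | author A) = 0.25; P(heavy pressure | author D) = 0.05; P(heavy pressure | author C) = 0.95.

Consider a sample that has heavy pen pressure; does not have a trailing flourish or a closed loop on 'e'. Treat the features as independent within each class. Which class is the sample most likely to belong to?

author C

author A: 0.05 × (1−0.45) × (1−0.95) × 0.25 = 0.00034375
author D: 0.25 × (1−0.8) × (1−0.15) × 0.05 = 0.002125
author C: 0.7 × (1−0.95) × (1−0.85) × 0.95 = 0.0049875
Highest score → author C.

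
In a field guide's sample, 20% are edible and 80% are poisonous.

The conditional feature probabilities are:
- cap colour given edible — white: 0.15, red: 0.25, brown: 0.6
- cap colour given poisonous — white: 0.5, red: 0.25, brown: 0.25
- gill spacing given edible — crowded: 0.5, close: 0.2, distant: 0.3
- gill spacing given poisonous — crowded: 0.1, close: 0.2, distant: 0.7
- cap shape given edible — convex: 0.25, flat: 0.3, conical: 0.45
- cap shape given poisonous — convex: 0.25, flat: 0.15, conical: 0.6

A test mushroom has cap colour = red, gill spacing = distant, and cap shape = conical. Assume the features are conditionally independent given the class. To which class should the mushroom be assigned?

edible: 0.2 × 0.25 × 0.3 × 0.45 = 0.00675
poisonous: 0.8 × 0.25 × 0.7 × 0.6 = 0.084
Highest score → poisonous.

poisonous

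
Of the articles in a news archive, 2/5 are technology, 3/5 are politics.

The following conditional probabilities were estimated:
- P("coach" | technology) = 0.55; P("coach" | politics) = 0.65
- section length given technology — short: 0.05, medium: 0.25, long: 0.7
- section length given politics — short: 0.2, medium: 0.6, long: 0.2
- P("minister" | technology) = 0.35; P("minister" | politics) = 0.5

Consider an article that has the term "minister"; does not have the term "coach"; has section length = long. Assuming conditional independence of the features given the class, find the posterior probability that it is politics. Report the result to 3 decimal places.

0.323

technology: 0.4 × (1−0.55) × 0.7 × 0.35 = 0.0441
politics: 0.6 × (1−0.65) × 0.2 × 0.5 = 0.021
P(politics | x) = 0.021 / 0.0651 ≈ 0.323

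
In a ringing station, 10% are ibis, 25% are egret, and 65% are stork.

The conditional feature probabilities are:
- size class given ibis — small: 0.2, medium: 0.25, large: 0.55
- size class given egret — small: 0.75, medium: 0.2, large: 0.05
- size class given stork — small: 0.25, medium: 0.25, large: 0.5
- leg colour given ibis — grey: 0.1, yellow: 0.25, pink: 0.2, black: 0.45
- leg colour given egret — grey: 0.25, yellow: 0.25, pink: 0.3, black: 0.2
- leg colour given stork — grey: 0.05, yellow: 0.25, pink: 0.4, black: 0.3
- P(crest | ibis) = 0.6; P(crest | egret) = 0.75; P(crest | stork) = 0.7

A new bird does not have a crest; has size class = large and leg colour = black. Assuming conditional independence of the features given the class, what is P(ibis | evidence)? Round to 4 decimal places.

0.2489

ibis: 0.1 × 0.55 × 0.45 × (1−0.6) = 0.0099
egret: 0.25 × 0.05 × 0.2 × (1−0.75) = 0.000625
stork: 0.65 × 0.5 × 0.3 × (1−0.7) = 0.02925
P(ibis | x) = 0.0099 / 0.039775 ≈ 0.2489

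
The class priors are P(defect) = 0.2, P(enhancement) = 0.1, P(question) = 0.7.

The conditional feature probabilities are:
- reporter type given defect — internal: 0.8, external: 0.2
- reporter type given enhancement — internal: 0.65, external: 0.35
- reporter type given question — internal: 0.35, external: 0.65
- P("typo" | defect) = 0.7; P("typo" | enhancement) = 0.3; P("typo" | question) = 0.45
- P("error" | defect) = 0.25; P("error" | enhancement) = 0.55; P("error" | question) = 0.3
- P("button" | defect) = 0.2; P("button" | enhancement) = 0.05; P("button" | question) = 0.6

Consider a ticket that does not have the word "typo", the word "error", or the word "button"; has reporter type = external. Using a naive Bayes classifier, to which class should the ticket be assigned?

defect: 0.2 × 0.2 × (1−0.7) × (1−0.25) × (1−0.2) = 0.0072
enhancement: 0.1 × 0.35 × (1−0.3) × (1−0.55) × (1−0.05) = 0.01047375
question: 0.7 × 0.65 × (1−0.45) × (1−0.3) × (1−0.6) = 0.07007
Highest score → question.

question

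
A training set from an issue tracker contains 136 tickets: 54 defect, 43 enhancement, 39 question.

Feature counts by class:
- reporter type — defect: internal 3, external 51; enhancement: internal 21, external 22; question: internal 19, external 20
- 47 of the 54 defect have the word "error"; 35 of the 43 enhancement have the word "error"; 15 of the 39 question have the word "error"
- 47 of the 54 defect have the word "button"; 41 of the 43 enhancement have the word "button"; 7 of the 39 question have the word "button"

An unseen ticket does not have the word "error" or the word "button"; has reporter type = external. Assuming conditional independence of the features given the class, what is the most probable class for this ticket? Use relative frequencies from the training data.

defect: (54/136) × (51/54) × (7/54) × (7/54) ≈ 0.00630144
enhancement: (43/136) × (22/43) × (8/43) × (2/43) ≈ 0.0013998
question: (39/136) × (20/39) × (24/39) × (32/39) ≈ 0.0742546
Highest score → question.

question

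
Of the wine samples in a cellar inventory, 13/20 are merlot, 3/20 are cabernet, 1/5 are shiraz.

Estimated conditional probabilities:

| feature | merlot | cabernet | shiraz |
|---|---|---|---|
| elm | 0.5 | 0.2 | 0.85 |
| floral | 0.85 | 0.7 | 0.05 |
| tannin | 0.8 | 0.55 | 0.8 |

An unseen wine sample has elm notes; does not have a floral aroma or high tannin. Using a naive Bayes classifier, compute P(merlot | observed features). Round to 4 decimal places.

merlot: 0.65 × 0.5 × (1−0.85) × (1−0.8) = 0.00975
cabernet: 0.15 × 0.2 × (1−0.7) × (1−0.55) = 0.00405
shiraz: 0.2 × 0.85 × (1−0.05) × (1−0.8) = 0.0323
P(merlot | x) = 0.00975 / 0.0461 ≈ 0.2115

0.2115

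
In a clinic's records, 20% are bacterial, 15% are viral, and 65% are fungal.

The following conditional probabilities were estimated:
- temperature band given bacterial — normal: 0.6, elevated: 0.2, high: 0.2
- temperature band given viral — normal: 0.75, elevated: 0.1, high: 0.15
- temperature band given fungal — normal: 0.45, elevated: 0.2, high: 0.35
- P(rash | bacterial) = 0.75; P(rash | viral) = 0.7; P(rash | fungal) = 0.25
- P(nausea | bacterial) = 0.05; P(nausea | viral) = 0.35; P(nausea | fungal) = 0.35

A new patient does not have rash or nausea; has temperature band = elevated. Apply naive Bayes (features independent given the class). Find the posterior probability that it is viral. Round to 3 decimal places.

bacterial: 0.2 × 0.2 × (1−0.75) × (1−0.05) = 0.0095
viral: 0.15 × 0.1 × (1−0.7) × (1−0.35) = 0.002925
fungal: 0.65 × 0.2 × (1−0.25) × (1−0.35) = 0.063375
P(viral | x) = 0.002925 / 0.0758 ≈ 0.039

0.039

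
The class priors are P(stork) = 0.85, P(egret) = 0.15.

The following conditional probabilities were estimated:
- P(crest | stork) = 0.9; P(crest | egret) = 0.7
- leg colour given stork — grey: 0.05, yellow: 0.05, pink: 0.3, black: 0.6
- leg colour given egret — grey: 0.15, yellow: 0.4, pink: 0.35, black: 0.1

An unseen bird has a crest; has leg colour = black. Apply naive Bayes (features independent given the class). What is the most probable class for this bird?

stork

stork: 0.85 × 0.9 × 0.6 = 0.459
egret: 0.15 × 0.7 × 0.1 = 0.0105
Highest score → stork.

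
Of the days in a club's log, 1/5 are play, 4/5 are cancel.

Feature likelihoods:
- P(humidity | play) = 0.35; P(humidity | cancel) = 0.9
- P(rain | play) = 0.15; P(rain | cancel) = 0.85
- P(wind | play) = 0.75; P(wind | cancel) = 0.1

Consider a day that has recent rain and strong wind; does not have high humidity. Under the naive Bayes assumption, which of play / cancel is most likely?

play: 0.2 × (1−0.35) × 0.15 × 0.75 = 0.014625
cancel: 0.8 × (1−0.9) × 0.85 × 0.1 = 0.0068
Highest score → play.

play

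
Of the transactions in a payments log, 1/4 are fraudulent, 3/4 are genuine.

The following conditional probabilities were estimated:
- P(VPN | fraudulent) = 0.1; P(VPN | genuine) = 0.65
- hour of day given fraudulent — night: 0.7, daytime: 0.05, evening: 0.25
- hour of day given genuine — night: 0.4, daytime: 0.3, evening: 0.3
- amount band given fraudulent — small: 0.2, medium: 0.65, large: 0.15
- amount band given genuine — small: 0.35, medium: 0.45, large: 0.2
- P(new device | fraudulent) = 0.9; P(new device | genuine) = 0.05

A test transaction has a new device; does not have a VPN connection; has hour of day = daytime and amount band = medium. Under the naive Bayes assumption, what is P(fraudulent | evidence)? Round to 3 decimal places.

fraudulent: 0.25 × (1−0.1) × 0.05 × 0.65 × 0.9 = 0.00658125
genuine: 0.75 × (1−0.65) × 0.3 × 0.45 × 0.05 = 0.001771875
P(fraudulent | x) = 0.00658125 / 0.008353125 ≈ 0.788

0.788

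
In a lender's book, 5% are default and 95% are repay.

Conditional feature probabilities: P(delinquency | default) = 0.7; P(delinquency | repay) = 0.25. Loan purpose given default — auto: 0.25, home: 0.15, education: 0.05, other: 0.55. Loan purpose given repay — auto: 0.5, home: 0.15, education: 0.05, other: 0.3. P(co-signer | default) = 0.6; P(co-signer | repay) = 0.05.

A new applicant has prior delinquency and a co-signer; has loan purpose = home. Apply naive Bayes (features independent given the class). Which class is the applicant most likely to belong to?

default: 0.05 × 0.7 × 0.15 × 0.6 = 0.00315
repay: 0.95 × 0.25 × 0.15 × 0.05 = 0.00178125
Highest score → default.

default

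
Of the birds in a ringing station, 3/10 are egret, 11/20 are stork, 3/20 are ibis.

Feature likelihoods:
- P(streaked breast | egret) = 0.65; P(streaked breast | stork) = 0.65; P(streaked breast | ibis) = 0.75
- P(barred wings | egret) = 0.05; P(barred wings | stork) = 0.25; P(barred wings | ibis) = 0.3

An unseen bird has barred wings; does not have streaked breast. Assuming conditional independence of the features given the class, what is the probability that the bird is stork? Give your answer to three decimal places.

0.745

egret: 0.3 × (1−0.65) × 0.05 = 0.00525
stork: 0.55 × (1−0.65) × 0.25 = 0.048125
ibis: 0.15 × (1−0.75) × 0.3 = 0.01125
P(stork | x) = 0.048125 / 0.064625 ≈ 0.745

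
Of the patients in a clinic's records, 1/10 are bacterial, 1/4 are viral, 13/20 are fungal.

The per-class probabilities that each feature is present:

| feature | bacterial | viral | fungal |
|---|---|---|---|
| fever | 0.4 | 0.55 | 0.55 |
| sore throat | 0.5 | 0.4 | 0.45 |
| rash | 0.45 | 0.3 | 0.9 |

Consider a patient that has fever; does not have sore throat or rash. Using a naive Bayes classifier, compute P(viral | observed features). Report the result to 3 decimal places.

0.653

bacterial: 0.1 × 0.4 × (1−0.5) × (1−0.45) = 0.011
viral: 0.25 × 0.55 × (1−0.4) × (1−0.3) = 0.05775
fungal: 0.65 × 0.55 × (1−0.45) × (1−0.9) = 0.0196625
P(viral | x) = 0.05775 / 0.0884125 ≈ 0.653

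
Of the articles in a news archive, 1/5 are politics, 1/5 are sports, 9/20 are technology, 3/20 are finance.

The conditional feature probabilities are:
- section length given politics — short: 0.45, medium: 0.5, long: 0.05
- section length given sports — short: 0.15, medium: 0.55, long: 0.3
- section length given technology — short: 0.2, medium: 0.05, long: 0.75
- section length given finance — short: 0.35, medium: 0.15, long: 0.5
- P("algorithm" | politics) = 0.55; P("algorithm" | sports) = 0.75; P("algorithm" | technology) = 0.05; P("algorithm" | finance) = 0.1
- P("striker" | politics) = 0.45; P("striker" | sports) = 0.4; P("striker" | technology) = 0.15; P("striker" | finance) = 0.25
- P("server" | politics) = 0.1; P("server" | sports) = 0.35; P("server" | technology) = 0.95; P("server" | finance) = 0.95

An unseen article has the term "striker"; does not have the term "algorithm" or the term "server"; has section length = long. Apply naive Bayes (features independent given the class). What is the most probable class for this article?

politics: 0.2 × 0.05 × (1−0.55) × 0.45 × (1−0.1) = 0.0018225
sports: 0.2 × 0.3 × (1−0.75) × 0.4 × (1−0.35) = 0.0039
technology: 0.45 × 0.75 × (1−0.05) × 0.15 × (1−0.95) = 0.0024046875
finance: 0.15 × 0.5 × (1−0.1) × 0.25 × (1−0.95) = 0.00084375
Highest score → sports.

sports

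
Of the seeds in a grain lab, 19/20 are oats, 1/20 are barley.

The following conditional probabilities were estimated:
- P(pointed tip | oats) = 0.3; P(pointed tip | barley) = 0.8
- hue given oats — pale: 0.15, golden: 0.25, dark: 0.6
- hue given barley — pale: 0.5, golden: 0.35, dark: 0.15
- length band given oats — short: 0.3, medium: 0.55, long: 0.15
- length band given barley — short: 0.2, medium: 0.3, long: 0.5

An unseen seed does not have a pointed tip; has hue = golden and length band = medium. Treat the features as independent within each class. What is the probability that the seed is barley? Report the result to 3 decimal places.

oats: 0.95 × (1−0.3) × 0.25 × 0.55 = 0.0914375
barley: 0.05 × (1−0.8) × 0.35 × 0.3 = 0.00105
P(barley | x) = 0.00105 / 0.0924875 ≈ 0.011

0.011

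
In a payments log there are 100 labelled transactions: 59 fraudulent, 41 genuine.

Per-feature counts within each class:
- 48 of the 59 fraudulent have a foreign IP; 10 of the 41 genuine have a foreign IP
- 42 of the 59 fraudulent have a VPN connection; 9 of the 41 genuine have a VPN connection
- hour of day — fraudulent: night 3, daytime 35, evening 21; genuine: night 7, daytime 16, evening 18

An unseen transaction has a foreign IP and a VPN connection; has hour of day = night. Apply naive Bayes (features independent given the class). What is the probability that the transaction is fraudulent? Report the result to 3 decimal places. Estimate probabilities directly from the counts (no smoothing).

0.823

fraudulent: (59/100) × (48/59) × (42/59) × (3/59) ≈ 0.0173743
genuine: (41/100) × (10/41) × (9/41) × (7/41) ≈ 0.00374777
P(fraudulent | x) = 0.0173743 / 0.02112207 ≈ 0.823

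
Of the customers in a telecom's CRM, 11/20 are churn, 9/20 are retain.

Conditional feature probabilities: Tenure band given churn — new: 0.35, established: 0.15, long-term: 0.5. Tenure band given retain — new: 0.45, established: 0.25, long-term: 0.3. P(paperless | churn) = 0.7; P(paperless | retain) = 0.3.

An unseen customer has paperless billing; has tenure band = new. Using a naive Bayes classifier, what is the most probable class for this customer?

churn: 0.55 × 0.35 × 0.7 = 0.13475
retain: 0.45 × 0.45 × 0.3 = 0.06075
Highest score → churn.

churn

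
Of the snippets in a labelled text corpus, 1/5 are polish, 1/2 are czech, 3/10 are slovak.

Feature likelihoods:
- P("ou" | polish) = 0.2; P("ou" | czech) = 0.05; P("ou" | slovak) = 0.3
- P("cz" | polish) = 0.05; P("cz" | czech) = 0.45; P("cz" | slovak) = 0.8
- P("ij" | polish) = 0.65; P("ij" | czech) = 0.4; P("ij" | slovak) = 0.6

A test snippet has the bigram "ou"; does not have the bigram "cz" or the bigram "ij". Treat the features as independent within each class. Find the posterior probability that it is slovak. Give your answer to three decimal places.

polish: 0.2 × 0.2 × (1−0.05) × (1−0.65) = 0.0133
czech: 0.5 × 0.05 × (1−0.45) × (1−0.4) = 0.00825
slovak: 0.3 × 0.3 × (1−0.8) × (1−0.6) = 0.0072
P(slovak | x) = 0.0072 / 0.02875 ≈ 0.250

0.250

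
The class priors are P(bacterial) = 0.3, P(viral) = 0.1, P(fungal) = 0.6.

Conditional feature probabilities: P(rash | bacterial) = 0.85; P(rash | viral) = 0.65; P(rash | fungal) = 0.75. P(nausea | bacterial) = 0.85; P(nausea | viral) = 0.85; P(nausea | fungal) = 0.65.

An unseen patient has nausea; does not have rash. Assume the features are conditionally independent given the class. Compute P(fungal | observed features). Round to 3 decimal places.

0.589

bacterial: 0.3 × (1−0.85) × 0.85 = 0.03825
viral: 0.1 × (1−0.65) × 0.85 = 0.02975
fungal: 0.6 × (1−0.75) × 0.65 = 0.0975
P(fungal | x) = 0.0975 / 0.1655 ≈ 0.589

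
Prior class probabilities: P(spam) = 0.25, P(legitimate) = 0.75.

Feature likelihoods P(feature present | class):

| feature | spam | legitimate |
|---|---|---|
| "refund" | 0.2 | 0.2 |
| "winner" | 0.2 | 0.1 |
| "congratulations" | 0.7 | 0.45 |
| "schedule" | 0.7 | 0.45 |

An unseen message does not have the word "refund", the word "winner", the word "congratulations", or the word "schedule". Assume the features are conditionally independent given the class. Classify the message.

legitimate

spam: 0.25 × (1−0.2) × (1−0.2) × (1−0.7) × (1−0.7) = 0.0144
legitimate: 0.75 × (1−0.2) × (1−0.1) × (1−0.45) × (1−0.45) = 0.16335
Highest score → legitimate.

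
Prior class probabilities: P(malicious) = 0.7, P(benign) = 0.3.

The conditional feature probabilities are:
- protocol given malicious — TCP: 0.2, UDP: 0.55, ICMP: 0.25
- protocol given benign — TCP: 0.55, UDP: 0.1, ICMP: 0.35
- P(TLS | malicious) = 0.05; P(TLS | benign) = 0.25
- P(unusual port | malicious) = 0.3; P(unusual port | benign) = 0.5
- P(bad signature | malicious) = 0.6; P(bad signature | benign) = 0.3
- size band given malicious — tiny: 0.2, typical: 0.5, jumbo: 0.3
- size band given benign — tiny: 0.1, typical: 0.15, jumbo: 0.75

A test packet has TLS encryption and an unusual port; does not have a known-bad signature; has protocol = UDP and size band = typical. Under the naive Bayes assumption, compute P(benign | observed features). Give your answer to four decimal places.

0.2542

malicious: 0.7 × 0.55 × 0.05 × 0.3 × (1−0.6) × 0.5 = 0.001155
benign: 0.3 × 0.1 × 0.25 × 0.5 × (1−0.3) × 0.15 = 0.00039375
P(benign | x) = 0.00039375 / 0.00154875 ≈ 0.2542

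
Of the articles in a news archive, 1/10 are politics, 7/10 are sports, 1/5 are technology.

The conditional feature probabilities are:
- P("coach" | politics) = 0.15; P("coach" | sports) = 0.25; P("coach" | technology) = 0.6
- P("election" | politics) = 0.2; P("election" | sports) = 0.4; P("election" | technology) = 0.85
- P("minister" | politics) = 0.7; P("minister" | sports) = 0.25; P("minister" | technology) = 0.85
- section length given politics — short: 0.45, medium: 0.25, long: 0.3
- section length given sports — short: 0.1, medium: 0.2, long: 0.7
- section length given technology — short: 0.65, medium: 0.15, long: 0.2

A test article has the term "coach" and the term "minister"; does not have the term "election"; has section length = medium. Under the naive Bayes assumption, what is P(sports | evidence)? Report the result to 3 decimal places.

0.544

politics: 0.1 × 0.15 × (1−0.2) × 0.7 × 0.25 = 0.0021
sports: 0.7 × 0.25 × (1−0.4) × 0.25 × 0.2 = 0.00525
technology: 0.2 × 0.6 × (1−0.85) × 0.85 × 0.15 = 0.002295
P(sports | x) = 0.00525 / 0.009645 ≈ 0.544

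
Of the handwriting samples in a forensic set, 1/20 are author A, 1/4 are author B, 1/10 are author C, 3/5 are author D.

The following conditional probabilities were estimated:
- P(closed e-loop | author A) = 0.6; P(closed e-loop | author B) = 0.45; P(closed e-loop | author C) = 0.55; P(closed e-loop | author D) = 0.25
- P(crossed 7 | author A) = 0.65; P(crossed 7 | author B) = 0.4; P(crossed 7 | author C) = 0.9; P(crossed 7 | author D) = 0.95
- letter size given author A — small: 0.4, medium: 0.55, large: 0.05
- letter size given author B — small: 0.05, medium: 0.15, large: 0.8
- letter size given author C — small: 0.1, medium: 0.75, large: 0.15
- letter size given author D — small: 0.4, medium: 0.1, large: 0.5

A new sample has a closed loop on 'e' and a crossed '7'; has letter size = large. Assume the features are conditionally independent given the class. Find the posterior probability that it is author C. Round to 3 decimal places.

author A: 0.05 × 0.6 × 0.65 × 0.05 = 0.000975
author B: 0.25 × 0.45 × 0.4 × 0.8 = 0.036
author C: 0.1 × 0.55 × 0.9 × 0.15 = 0.007425
author D: 0.6 × 0.25 × 0.95 × 0.5 = 0.07125
P(author C | x) = 0.007425 / 0.11565 ≈ 0.064

0.064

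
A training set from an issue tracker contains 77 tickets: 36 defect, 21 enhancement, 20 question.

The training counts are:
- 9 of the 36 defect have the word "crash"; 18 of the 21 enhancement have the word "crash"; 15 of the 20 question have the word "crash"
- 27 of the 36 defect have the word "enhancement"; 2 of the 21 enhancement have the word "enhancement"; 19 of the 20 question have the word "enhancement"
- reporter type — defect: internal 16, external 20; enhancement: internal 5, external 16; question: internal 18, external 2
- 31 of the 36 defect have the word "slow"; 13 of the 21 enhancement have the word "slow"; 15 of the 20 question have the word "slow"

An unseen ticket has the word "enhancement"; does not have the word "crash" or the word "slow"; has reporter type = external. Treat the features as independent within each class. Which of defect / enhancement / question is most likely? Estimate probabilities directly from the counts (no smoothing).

defect

defect: (36/77) × (27/36) × (27/36) × (20/36) × (5/36) ≈ 0.0202922
enhancement: (21/77) × (3/21) × (2/21) × (16/21) × (8/21) ≈ 0.00107699
question: (20/77) × (5/20) × (19/20) × (2/20) × (5/20) ≈ 0.00154221
Highest score → defect.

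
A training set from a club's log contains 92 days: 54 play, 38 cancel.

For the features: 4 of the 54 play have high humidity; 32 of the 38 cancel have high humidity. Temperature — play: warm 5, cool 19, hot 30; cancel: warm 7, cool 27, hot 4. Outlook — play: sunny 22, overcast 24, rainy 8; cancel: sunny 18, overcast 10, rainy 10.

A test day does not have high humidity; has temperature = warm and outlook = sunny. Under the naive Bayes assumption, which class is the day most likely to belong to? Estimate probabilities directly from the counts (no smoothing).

play

play: (54/92) × (50/54) × (5/54) × (22/54) ≈ 0.0205016
cancel: (38/92) × (6/38) × (7/38) × (18/38) ≈ 0.00569071
Highest score → play.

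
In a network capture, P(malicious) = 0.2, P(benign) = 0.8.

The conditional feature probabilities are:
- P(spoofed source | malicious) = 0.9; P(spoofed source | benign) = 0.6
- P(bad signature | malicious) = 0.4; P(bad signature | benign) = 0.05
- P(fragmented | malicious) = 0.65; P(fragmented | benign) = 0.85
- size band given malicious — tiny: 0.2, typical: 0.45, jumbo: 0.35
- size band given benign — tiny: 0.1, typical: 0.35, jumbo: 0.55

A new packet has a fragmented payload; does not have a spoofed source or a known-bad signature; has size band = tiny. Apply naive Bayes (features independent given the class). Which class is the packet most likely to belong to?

benign

malicious: 0.2 × (1−0.9) × (1−0.4) × 0.65 × 0.2 = 0.00156
benign: 0.8 × (1−0.6) × (1−0.05) × 0.85 × 0.1 = 0.02584
Highest score → benign.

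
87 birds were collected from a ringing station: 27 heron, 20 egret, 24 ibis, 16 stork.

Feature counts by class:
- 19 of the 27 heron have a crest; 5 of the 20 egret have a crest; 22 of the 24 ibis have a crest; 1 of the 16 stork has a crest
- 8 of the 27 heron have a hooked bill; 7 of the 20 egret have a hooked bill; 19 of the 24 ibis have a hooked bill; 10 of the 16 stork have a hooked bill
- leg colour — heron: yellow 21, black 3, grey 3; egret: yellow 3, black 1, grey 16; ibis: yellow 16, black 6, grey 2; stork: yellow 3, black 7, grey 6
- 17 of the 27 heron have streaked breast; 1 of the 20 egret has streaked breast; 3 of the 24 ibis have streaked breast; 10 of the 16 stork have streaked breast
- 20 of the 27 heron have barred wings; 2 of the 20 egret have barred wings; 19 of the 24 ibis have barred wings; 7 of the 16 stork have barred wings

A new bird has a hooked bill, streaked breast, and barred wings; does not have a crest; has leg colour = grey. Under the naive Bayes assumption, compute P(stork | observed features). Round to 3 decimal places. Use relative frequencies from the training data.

heron: (27/87) × (8/27) × (8/27) × (3/27) × (17/27) × (20/27) ≈ 0.00141191
egret: (20/87) × (15/20) × (7/20) × (16/20) × (1/20) × (2/20) ≈ 0.000241379
ibis: (24/87) × (2/24) × (19/24) × (2/24) × (3/24) × (19/24) ≈ 0.00015008
stork: (16/87) × (15/16) × (10/16) × (6/16) × (10/16) × (7/16) ≈ 0.0110495
P(stork | x) = 0.0110495 / 0.012852869 ≈ 0.860

0.860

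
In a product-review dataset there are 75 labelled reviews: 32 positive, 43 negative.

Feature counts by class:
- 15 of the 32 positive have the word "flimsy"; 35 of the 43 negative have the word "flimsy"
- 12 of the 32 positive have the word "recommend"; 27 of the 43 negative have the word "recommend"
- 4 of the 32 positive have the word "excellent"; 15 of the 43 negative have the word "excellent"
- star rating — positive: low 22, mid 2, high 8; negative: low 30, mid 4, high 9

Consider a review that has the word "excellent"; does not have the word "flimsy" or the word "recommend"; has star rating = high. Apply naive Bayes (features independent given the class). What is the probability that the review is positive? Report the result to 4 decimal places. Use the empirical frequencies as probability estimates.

positive: (32/75) × (17/32) × (20/32) × (4/32) × (8/32) ≈ 0.00442708
negative: (43/75) × (8/43) × (16/43) × (15/43) × (9/43) ≈ 0.00289786
P(positive | x) = 0.00442708 / 0.00732494 ≈ 0.6044

0.6044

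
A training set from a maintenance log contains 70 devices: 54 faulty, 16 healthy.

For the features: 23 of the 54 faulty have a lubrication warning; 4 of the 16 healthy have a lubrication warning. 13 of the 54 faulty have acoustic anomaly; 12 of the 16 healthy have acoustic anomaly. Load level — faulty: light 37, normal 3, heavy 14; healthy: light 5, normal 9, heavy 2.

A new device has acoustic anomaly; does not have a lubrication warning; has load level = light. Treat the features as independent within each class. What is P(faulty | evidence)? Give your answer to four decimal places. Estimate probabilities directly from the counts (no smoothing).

0.6452

faulty: (54/70) × (31/54) × (13/54) × (37/54) ≈ 0.0730502
healthy: (16/70) × (12/16) × (12/16) × (5/16) ≈ 0.0401786
P(faulty | x) = 0.0730502 / 0.1132288 ≈ 0.6452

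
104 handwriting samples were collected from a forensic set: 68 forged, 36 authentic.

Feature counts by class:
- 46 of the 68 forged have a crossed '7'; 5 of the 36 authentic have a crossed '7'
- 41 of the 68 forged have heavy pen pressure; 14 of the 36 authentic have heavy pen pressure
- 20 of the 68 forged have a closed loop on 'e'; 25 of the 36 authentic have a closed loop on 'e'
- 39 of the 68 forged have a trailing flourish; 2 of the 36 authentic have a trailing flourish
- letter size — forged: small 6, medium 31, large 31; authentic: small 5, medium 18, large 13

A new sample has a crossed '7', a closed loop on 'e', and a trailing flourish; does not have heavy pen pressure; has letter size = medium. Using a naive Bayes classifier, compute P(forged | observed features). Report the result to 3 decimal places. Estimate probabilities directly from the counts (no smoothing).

forged: (68/104) × (46/68) × (27/68) × (20/68) × (39/68) × (31/68) ≈ 0.0135054
authentic: (36/104) × (5/36) × (22/36) × (25/36) × (2/36) × (18/36) ≈ 0.00056675
P(forged | x) = 0.0135054 / 0.01407215 ≈ 0.960

0.960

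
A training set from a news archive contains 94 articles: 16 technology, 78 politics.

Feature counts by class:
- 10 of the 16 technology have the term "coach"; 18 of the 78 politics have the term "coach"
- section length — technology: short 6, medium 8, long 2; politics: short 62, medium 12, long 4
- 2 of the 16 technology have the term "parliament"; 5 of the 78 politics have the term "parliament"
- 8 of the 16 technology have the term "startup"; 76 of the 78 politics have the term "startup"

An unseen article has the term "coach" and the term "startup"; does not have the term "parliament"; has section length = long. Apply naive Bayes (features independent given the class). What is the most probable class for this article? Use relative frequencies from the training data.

technology: (16/94) × (10/16) × (2/16) × (14/16) × (8/16) ≈ 0.00581782
politics: (78/94) × (18/78) × (4/78) × (73/78) × (76/78) ≈ 0.00895483
Highest score → politics.

politics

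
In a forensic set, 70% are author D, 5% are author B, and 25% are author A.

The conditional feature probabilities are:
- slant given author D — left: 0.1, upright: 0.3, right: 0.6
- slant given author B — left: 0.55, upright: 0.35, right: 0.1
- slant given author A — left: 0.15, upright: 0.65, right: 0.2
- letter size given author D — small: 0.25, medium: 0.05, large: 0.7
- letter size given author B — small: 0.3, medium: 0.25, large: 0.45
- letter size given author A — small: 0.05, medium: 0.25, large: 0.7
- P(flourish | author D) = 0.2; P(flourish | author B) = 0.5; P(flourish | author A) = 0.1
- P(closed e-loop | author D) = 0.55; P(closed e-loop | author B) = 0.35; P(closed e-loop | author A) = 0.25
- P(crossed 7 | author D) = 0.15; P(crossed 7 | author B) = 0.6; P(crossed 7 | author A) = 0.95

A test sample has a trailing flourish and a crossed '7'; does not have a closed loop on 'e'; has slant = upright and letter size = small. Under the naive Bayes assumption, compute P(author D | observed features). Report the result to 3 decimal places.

0.307

author D: 0.7 × 0.3 × 0.25 × 0.2 × (1−0.55) × 0.15 = 0.00070875
author B: 0.05 × 0.35 × 0.3 × 0.5 × (1−0.35) × 0.6 = 0.00102375
author A: 0.25 × 0.65 × 0.05 × 0.1 × (1−0.25) × 0.95 = 0.00057890625
P(author D | x) = 0.00070875 / 0.00231140625 ≈ 0.307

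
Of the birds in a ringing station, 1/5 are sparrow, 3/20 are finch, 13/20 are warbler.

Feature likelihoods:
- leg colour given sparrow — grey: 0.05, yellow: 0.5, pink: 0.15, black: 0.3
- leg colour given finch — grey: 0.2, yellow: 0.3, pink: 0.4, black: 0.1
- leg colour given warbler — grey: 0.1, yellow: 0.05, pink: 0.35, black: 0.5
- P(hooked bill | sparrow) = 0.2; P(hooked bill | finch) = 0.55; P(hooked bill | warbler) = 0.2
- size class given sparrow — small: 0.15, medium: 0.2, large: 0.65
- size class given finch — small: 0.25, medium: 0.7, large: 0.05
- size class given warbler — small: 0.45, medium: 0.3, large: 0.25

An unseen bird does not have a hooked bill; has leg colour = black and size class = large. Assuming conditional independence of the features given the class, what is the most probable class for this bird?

warbler

sparrow: 0.2 × 0.3 × (1−0.2) × 0.65 = 0.0312
finch: 0.15 × 0.1 × (1−0.55) × 0.05 = 0.0003375
warbler: 0.65 × 0.5 × (1−0.2) × 0.25 = 0.065
Highest score → warbler.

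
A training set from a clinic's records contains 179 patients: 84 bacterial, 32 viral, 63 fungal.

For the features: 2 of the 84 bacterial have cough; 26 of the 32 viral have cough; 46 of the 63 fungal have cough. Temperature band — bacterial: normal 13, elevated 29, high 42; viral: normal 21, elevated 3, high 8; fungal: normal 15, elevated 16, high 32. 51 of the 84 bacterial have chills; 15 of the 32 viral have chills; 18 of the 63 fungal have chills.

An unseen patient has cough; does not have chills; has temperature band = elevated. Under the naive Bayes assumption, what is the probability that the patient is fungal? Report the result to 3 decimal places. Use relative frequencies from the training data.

bacterial: (84/179) × (2/84) × (29/84) × (33/84) ≈ 0.00151541
viral: (32/179) × (26/32) × (3/32) × (17/32) ≈ 0.0072342
fungal: (63/179) × (46/63) × (16/63) × (45/63) ≈ 0.0466183
P(fungal | x) = 0.0466183 / 0.05536791 ≈ 0.842

0.842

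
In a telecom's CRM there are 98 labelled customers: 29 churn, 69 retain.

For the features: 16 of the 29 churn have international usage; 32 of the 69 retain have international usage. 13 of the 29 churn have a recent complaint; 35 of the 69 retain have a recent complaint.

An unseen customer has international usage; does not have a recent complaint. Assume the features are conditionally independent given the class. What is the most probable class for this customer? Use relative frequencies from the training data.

retain

churn: (29/98) × (16/29) × (16/29) ≈ 0.0900774
retain: (69/98) × (32/69) × (34/69) ≈ 0.160899
Highest score → retain.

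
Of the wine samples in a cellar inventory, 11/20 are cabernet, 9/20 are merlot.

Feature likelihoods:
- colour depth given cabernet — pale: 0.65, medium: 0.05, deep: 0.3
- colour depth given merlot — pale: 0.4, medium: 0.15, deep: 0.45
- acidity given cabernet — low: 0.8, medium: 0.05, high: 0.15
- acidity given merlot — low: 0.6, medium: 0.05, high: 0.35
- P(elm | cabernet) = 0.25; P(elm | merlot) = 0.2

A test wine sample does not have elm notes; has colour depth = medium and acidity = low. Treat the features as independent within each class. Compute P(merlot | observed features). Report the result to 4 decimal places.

0.6626

cabernet: 0.55 × 0.05 × 0.8 × (1−0.25) = 0.0165
merlot: 0.45 × 0.15 × 0.6 × (1−0.2) = 0.0324
P(merlot | x) = 0.0324 / 0.0489 ≈ 0.6626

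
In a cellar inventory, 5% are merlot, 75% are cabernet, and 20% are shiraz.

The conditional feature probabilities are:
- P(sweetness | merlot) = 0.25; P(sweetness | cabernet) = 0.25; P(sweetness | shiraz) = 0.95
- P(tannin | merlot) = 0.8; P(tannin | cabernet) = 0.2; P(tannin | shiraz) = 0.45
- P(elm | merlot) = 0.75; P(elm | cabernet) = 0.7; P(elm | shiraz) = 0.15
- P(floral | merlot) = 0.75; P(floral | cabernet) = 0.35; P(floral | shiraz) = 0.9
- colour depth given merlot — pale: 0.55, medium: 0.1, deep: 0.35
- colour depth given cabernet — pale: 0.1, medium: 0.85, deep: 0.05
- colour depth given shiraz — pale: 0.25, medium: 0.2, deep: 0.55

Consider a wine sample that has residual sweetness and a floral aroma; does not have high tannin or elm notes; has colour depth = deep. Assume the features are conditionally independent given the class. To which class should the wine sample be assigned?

shiraz

merlot: 0.05 × 0.25 × (1−0.8) × (1−0.75) × 0.75 × 0.35 = 0.0001640625
cabernet: 0.75 × 0.25 × (1−0.2) × (1−0.7) × 0.35 × 0.05 = 0.0007875
shiraz: 0.2 × 0.95 × (1−0.45) × (1−0.15) × 0.9 × 0.55 = 0.043968375
Highest score → shiraz.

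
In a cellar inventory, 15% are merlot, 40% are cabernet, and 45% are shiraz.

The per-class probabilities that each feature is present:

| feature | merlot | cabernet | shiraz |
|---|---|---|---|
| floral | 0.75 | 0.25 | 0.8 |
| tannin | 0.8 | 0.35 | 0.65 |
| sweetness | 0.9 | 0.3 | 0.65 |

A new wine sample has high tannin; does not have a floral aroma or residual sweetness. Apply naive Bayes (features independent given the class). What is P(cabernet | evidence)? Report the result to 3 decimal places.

merlot: 0.15 × (1−0.75) × 0.8 × (1−0.9) = 0.003
cabernet: 0.4 × (1−0.25) × 0.35 × (1−0.3) = 0.0735
shiraz: 0.45 × (1−0.8) × 0.65 × (1−0.65) = 0.020475
P(cabernet | x) = 0.0735 / 0.096975 ≈ 0.758

0.758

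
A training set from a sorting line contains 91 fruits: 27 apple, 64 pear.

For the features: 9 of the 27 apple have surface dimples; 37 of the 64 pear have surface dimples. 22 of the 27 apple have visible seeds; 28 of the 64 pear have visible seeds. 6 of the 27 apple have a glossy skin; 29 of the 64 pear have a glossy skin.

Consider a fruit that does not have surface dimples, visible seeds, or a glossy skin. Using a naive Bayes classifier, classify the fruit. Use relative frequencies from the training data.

pear

apple: (27/91) × (18/27) × (5/27) × (21/27) ≈ 0.02849
pear: (64/91) × (27/64) × (36/64) × (35/64) ≈ 0.091271
Highest score → pear.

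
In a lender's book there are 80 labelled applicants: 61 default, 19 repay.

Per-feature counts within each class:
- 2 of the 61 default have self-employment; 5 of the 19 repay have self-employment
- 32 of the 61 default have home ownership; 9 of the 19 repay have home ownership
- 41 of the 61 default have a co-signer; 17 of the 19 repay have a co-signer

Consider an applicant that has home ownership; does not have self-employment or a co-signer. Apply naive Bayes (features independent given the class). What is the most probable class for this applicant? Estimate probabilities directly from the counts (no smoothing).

default

default: (61/80) × (59/61) × (32/61) × (20/61) ≈ 0.126848
repay: (19/80) × (14/19) × (9/19) × (2/19) ≈ 0.00872576
Highest score → default.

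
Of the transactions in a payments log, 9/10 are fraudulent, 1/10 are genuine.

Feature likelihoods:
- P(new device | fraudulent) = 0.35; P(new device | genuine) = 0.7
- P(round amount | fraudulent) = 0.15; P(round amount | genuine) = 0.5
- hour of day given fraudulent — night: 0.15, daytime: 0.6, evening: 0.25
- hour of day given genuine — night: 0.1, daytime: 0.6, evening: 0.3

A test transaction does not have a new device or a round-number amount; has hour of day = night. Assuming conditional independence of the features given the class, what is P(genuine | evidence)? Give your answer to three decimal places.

fraudulent: 0.9 × (1−0.35) × (1−0.15) × 0.15 = 0.0745875
genuine: 0.1 × (1−0.7) × (1−0.5) × 0.1 = 0.0015
P(genuine | x) = 0.0015 / 0.0760875 ≈ 0.020

0.020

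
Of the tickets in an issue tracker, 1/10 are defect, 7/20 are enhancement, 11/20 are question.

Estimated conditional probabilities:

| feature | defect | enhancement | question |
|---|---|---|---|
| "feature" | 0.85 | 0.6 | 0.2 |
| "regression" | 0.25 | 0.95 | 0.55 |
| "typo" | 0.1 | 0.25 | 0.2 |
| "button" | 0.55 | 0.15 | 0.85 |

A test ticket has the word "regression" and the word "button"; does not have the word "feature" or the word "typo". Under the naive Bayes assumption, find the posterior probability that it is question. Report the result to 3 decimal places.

0.907

defect: 0.1 × (1−0.85) × 0.25 × (1−0.1) × 0.55 = 0.00185625
enhancement: 0.35 × (1−0.6) × 0.95 × (1−0.25) × 0.15 = 0.0149625
question: 0.55 × (1−0.2) × 0.55 × (1−0.2) × 0.85 = 0.16456
P(question | x) = 0.16456 / 0.18137875 ≈ 0.907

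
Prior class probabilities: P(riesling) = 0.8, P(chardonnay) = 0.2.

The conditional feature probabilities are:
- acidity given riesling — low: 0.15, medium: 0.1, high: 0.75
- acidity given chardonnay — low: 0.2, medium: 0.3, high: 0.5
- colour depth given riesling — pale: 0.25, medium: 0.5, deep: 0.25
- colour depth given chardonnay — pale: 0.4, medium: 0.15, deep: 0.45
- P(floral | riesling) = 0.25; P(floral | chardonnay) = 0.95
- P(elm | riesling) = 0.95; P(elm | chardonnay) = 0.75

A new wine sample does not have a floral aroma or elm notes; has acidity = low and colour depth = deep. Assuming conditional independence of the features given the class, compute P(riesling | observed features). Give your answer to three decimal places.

riesling: 0.8 × 0.15 × 0.25 × (1−0.25) × (1−0.95) = 0.001125
chardonnay: 0.2 × 0.2 × 0.45 × (1−0.95) × (1−0.75) = 0.000225
P(riesling | x) = 0.001125 / 0.00135 ≈ 0.833

0.833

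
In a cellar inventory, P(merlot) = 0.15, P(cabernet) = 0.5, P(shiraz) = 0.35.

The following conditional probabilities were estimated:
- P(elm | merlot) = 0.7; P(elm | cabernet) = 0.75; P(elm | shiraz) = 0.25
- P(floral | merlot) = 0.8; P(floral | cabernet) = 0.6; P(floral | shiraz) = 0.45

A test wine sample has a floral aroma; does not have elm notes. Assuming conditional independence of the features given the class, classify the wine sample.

merlot: 0.15 × (1−0.7) × 0.8 = 0.036
cabernet: 0.5 × (1−0.75) × 0.6 = 0.075
shiraz: 0.35 × (1−0.25) × 0.45 = 0.118125
Highest score → shiraz.

shiraz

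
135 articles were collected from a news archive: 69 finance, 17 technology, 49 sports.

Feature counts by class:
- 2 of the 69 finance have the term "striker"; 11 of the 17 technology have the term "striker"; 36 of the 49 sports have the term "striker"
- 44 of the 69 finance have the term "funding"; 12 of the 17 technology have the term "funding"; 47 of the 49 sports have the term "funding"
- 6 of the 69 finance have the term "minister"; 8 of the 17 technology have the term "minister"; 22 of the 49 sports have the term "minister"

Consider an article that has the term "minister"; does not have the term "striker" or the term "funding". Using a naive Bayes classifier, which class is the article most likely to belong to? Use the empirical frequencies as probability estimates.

finance

finance: (69/135) × (67/69) × (25/69) × (6/69) ≈ 0.0156363
technology: (17/135) × (6/17) × (5/17) × (8/17) ≈ 0.00615148
sports: (49/135) × (13/49) × (2/49) × (22/49) ≈ 0.0017647
Highest score → finance.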